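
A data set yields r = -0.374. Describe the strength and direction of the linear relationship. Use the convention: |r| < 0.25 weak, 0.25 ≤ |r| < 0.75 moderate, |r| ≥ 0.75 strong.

moderate negative

r = -0.374 < 0 so the relationship is negative.
|r| = 0.374, which falls in the moderate range.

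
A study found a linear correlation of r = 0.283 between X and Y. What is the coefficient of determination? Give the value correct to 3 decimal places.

r² = (0.283)² = 0.080

0.080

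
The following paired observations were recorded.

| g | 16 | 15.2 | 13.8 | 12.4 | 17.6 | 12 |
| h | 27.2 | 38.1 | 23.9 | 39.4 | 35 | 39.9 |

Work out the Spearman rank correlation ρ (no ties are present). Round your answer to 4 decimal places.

-0.6000

Rank g: 5, 4, 3, 2, 6, 1
Rank h: 2, 4, 1, 5, 3, 6
d = rank(g) − rank(h): 3, 0, 2, -3, 3, -5; Σd² = 56
ρ = 1 − 6Σd² / [n(n²−1)] = 1 − 6×56 / (6×35) = 1 − 336/210 ≈ -0.6000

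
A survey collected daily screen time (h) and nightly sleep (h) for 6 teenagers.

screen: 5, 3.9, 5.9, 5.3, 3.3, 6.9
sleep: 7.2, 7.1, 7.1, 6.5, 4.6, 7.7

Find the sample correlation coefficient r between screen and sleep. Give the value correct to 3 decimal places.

n = 6, Σx = 30.3, Σy = 40.2, Σx² = 161.61, Σy² = 275.36, Σxy = 208.34
nΣxy − ΣxΣy = 1250.04 − 1218.06 = 31.98
nΣx² − (Σx)² = 969.66 − 918.09 = 51.57; nΣy² − (Σy)² = 1652.16 − 1616.04 = 36.12
r = 31.98 / √(51.57 × 36.12) = 31.98 / 43.1591 ≈ 0.741

0.741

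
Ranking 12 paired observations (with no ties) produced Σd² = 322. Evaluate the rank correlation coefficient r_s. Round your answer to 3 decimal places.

-0.126

ρ = 1 − 6Σd² / [n(n²−1)] = 1 − 6×322 / (12×143)
  = 1 − 1932/1716 = 1 − 1.1259 ≈ -0.126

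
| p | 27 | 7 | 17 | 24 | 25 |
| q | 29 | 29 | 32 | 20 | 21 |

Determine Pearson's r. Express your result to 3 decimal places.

-0.485

n = 5, Σp = 100, Σq = 131, Σp² = 2268, Σq² = 3547, Σpq = 2535
nΣpq − ΣpΣq = 12675 − 13100 = -425
nΣp² − (Σp)² = 11340 − 10000 = 1340; nΣq² − (Σq)² = 17735 − 17161 = 574
r = -425 / √(1340 × 574) = -425 / 877.0177 ≈ -0.485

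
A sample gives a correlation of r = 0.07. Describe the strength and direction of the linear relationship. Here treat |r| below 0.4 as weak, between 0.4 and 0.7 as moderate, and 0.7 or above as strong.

weak positive

r = 0.07 > 0 so the relationship is positive.
|r| = 0.07, which falls in the weak range.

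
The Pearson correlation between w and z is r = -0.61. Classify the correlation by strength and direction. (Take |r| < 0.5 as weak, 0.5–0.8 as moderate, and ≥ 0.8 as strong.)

r = -0.61 < 0 so the relationship is negative.
|r| = 0.61, which falls in the moderate range.

moderate negative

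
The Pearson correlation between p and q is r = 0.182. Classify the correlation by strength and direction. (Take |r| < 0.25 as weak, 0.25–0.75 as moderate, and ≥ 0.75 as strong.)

weak positive

r = 0.182 > 0 so the relationship is positive.
|r| = 0.182, which falls in the weak range.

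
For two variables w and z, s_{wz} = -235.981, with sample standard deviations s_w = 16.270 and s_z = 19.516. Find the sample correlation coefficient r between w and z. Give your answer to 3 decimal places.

r = Cov(w,z) / (s_w · s_z) = -235.981 / (16.270 × 19.516)
  = -235.981 / 317.5253 ≈ -0.743

-0.743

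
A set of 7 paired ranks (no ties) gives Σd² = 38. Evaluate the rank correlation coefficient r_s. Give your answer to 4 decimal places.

0.3214

ρ = 1 − 6Σd² / [n(n²−1)] = 1 − 6×38 / (7×48)
  = 1 − 228/336 = 1 − 0.67857 ≈ 0.3214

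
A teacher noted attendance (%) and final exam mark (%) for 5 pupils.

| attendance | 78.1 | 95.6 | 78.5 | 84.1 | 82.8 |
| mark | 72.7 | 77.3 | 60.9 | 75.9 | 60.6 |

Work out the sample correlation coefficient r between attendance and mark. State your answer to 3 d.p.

0.564

n = 5, Σx = 419.1, Σy = 347.4, Σx² = 35329.87, Σy² = 24402.56, Σxy = 29249.27
nΣxy − ΣxΣy = 146246.35 − 145595.34 = 651.01
nΣx² − (Σx)² = 176649.35 − 175644.81 = 1004.54; nΣy² − (Σy)² = 122012.8 − 120686.76 = 1326.04
r = 651.01 / √(1004.54 × 1326.04) = 651.01 / 1154.1491 ≈ 0.564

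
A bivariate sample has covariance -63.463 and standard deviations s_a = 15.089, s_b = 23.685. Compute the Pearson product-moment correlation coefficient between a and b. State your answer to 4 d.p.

r = Cov(a,b) / (s_a · s_b) = -63.463 / (15.089 × 23.685)
  = -63.463 / 357.3830 ≈ -0.1776

-0.1776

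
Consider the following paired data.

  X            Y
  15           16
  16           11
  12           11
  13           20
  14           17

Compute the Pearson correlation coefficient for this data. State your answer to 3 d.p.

-0.161

n = 5, ΣX = 70, ΣY = 75, ΣX² = 990, ΣY² = 1187, ΣXY = 1046
nΣXY − ΣXΣY = 5230 − 5250 = -20
nΣX² − (ΣX)² = 4950 − 4900 = 50; nΣY² − (ΣY)² = 5935 − 5625 = 310
r = -20 / √(50 × 310) = -20 / 124.4990 ≈ -0.161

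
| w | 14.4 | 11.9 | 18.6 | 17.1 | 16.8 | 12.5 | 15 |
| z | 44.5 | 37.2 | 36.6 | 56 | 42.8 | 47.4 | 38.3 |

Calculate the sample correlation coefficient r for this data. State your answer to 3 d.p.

0.094

n = 7, Σw = 106.3, Σz = 302.8, Σw² = 1650.83, Σz² = 13385.14, Σwz = 4607.88
nΣwz − ΣwΣz = 32255.16 − 32187.64 = 67.52
nΣw² − (Σw)² = 11555.81 − 11299.69 = 256.12; nΣz² − (Σz)² = 93695.98 − 91687.84 = 2008.14
r = 67.52 / √(256.12 × 2008.14) = 67.52 / 717.1644 ≈ 0.094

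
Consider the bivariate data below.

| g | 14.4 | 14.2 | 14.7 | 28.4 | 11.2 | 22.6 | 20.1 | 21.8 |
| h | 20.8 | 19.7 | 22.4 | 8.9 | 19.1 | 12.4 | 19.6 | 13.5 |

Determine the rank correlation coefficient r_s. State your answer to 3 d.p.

-0.667

Rank g: 3, 2, 4, 8, 1, 7, 5, 6
Rank h: 7, 6, 8, 1, 4, 2, 5, 3
d = rank(g) − rank(h): -4, -4, -4, 7, -3, 5, 0, 3; Σd² = 140
ρ = 1 − 6Σd² / [n(n²−1)] = 1 − 6×140 / (8×63) = 1 − 840/504 ≈ -0.667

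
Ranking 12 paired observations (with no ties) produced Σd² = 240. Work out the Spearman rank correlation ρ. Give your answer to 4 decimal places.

ρ = 1 − 6Σd² / [n(n²−1)] = 1 − 6×240 / (12×143)
  = 1 − 1440/1716 = 1 − 0.83916 ≈ 0.1608

0.1608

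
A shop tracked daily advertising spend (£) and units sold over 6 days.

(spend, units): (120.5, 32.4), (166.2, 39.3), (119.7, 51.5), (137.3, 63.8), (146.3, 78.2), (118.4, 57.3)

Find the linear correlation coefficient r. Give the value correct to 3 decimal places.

n = 6, Σx = 808.4, Σy = 322.5, Σx² = 110744.32, Σy² = 18715.47, Σxy = 43585.13
nΣxy − ΣxΣy = 261510.78 − 260709 = 801.78
nΣx² − (Σx)² = 664465.92 − 653510.56 = 10955.36; nΣy² − (Σy)² = 112292.82 − 104006.25 = 8286.57
r = 801.78 / √(10955.36 × 8286.57) = 801.78 / 9527.9776 ≈ 0.084

0.084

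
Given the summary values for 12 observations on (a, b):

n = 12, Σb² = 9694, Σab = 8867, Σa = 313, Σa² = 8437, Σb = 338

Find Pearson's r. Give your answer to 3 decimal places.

0.233

r = (nΣab − ΣaΣb) / √[(nΣa² − (Σa)²)(nΣb² − (Σb)²)]
Numerator: 12×8867 − 313×338 = 610
Denominator: √[(101244 − 97969)(116328 − 114244)] = √[3275 × 2084] = 2612.4892
r = 610 / 2612.4892 ≈ 0.233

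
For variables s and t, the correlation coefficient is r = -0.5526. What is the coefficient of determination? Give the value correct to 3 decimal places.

0.305

r² = (-0.5526)² = 0.305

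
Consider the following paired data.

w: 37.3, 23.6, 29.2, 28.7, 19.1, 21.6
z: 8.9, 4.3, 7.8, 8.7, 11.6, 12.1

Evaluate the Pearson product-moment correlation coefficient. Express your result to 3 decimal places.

n = 6, Σw = 159.5, Σz = 53.4, Σw² = 4455.95, Σz² = 515.2, Σwz = 1393.82
nΣwz − ΣwΣz = 8362.92 − 8517.3 = -154.38
nΣw² − (Σw)² = 26735.7 − 25440.25 = 1295.45; nΣz² − (Σz)² = 3091.2 − 2851.56 = 239.64
r = -154.38 / √(1295.45 × 239.64) = -154.38 / 557.1729 ≈ -0.277

-0.277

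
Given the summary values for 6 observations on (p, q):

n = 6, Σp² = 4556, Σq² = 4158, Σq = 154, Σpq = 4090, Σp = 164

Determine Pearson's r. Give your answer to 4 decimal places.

r = (nΣpq − ΣpΣq) / √[(nΣp² − (Σp)²)(nΣq² − (Σq)²)]
Numerator: 6×4090 − 164×154 = -716
Denominator: √[(27336 − 26896)(24948 − 23716)] = √[440 × 1232] = 736.2608
r = -716 / 736.2608 ≈ -0.9725

-0.9725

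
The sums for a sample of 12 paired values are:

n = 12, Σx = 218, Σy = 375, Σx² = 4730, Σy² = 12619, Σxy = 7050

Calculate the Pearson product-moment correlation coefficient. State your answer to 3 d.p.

0.285

r = (nΣxy − ΣxΣy) / √[(nΣx² − (Σx)²)(nΣy² − (Σy)²)]
Numerator: 12×7050 − 218×375 = 2850
Denominator: √[(56760 − 47524)(151428 − 140625)] = √[9236 × 10803] = 9988.8191
r = 2850 / 9988.8191 ≈ 0.285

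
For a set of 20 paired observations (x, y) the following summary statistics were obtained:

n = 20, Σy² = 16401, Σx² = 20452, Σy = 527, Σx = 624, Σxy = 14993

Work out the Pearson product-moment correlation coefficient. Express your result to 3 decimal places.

r = (nΣxy − ΣxΣy) / √[(nΣx² − (Σx)²)(nΣy² − (Σy)²)]
Numerator: 20×14993 − 624×527 = -28988
Denominator: √[(409040 − 389376)(328020 − 277729)] = √[19664 × 50291] = 31447.1338
r = -28988 / 31447.1338 ≈ -0.922

-0.922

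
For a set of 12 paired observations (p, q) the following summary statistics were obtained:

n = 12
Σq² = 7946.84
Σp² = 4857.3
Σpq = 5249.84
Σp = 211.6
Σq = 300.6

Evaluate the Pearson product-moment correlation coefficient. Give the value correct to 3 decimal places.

r = (nΣpq − ΣpΣq) / √[(nΣp² − (Σp)²)(nΣq² − (Σq)²)]
Numerator: 12×5249.84 − 211.6×300.6 = -608.88
Denominator: √[(58287.6 − 44774.56)(95362.08 − 90360.36)] = √[13513.04 × 5001.72] = 8221.2190
r = -608.88 / 8221.2190 ≈ -0.074

-0.074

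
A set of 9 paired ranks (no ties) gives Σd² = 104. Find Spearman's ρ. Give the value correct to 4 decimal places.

ρ = 1 − 6Σd² / [n(n²−1)] = 1 − 6×104 / (9×80)
  = 1 − 624/720 = 1 − 0.86667 ≈ 0.1333

0.1333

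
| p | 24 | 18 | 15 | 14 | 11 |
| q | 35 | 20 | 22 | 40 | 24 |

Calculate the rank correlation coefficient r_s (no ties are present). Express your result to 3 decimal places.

Rank p: 5, 4, 3, 2, 1
Rank q: 4, 1, 2, 5, 3
d = rank(p) − rank(q): 1, 3, 1, -3, -2; Σd² = 24
ρ = 1 − 6Σd² / [n(n²−1)] = 1 − 6×24 / (5×24) = 1 − 144/120 ≈ -0.200

-0.200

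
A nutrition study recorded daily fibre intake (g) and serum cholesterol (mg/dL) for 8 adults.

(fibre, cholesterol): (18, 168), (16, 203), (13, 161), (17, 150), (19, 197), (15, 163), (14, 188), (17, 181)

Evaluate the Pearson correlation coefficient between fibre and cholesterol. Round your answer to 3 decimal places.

0.223

n = 8, Σx = 129, Σy = 1411, Σx² = 2109, Σy² = 251337, Σxy = 22812
nΣxy − ΣxΣy = 182496 − 182019 = 477
nΣx² − (Σx)² = 16872 − 16641 = 231; nΣy² − (Σy)² = 2010696 − 1990921 = 19775
r = 477 / √(231 × 19775) = 477 / 2137.2938 ≈ 0.223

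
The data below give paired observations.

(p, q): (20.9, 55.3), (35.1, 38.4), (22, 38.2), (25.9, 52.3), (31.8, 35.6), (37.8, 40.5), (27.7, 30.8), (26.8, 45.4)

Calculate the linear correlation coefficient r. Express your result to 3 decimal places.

n = 8, Σp = 228, Σq = 336.5, Σp² = 6749.24, Σq² = 14644.59, Σpq = 9431.44
nΣpq − ΣpΣq = 75451.52 − 76722 = -1270.48
nΣp² − (Σp)² = 53993.92 − 51984 = 2009.92; nΣq² − (Σq)² = 117156.72 − 113232.25 = 3924.47
r = -1270.48 / √(2009.92 × 3924.47) = -1270.48 / 2808.5353 ≈ -0.452

-0.452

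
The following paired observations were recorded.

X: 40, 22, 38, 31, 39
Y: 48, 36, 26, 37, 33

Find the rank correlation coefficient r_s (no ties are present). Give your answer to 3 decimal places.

Rank X: 5, 1, 3, 2, 4
Rank Y: 5, 3, 1, 4, 2
d = rank(X) − rank(Y): 0, -2, 2, -2, 2; Σd² = 16
ρ = 1 − 6Σd² / [n(n²−1)] = 1 − 6×16 / (5×24) = 1 − 96/120 ≈ 0.200

0.200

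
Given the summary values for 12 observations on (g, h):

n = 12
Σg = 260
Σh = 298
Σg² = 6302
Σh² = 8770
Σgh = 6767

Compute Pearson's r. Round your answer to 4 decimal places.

0.3243

r = (nΣgh − ΣgΣh) / √[(nΣg² − (Σg)²)(nΣh² − (Σh)²)]
Numerator: 12×6767 − 260×298 = 3724
Denominator: √[(75624 − 67600)(105240 − 88804)] = √[8024 × 16436] = 11484.0091
r = 3724 / 11484.0091 ≈ 0.3243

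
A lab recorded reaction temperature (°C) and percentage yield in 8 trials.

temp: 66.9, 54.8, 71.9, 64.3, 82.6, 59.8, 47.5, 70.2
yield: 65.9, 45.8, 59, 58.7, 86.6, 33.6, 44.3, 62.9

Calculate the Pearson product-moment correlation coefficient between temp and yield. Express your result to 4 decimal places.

0.8456

n = 8, Σx = 518, Σy = 456.8, Σx² = 34365.84, Σy² = 27914.56, Σxy = 30617.33
nΣxy − ΣxΣy = 244938.64 − 236622.4 = 8316.24
nΣx² − (Σx)² = 274926.72 − 268324 = 6602.72; nΣy² − (Σy)² = 223316.48 − 208666.24 = 14650.24
r = 8316.24 / √(6602.72 × 14650.24) = 8316.24 / 9835.2139 ≈ 0.8456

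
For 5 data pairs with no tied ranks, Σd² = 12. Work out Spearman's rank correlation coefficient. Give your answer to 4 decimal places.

ρ = 1 − 6Σd² / [n(n²−1)] = 1 − 6×12 / (5×24)
  = 1 − 72/120 = 1 − 0.60000 ≈ 0.4000

0.4000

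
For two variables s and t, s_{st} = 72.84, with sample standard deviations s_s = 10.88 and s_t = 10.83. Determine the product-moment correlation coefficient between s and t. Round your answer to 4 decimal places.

r = Cov(s,t) / (s_s · s_t) = 72.84 / (10.88 × 10.83)
  = 72.84 / 117.8304 ≈ 0.6182

0.6182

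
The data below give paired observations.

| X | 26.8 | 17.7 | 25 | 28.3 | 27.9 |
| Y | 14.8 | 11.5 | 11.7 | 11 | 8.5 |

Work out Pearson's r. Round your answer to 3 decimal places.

n = 5, ΣX = 125.7, ΣY = 57.5, ΣX² = 3235.83, ΣY² = 681.43, ΣXY = 1441.14
nΣXY − ΣXΣY = 7205.7 − 7227.75 = -22.05
nΣX² − (ΣX)² = 16179.15 − 15800.49 = 378.66; nΣY² − (ΣY)² = 3407.15 − 3306.25 = 100.9
r = -22.05 / √(378.66 × 100.9) = -22.05 / 195.4656 ≈ -0.113

-0.113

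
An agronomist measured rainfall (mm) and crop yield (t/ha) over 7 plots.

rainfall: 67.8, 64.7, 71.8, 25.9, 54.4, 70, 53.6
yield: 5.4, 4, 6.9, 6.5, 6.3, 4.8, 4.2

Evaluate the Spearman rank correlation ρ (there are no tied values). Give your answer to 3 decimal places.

0.143

Rank rainfall: 5, 4, 7, 1, 3, 6, 2
Rank yield: 4, 1, 7, 6, 5, 3, 2
d = rank(rainfall) − rank(yield): 1, 3, 0, -5, -2, 3, 0; Σd² = 48
ρ = 1 − 6Σd² / [n(n²−1)] = 1 − 6×48 / (7×48) = 1 − 288/336 ≈ 0.143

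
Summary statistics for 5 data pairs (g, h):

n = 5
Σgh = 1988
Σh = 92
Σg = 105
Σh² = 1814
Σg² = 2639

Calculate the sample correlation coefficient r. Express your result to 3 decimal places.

r = (nΣgh − ΣgΣh) / √[(nΣg² − (Σg)²)(nΣh² − (Σh)²)]
Numerator: 5×1988 − 105×92 = 280
Denominator: √[(13195 − 11025)(9070 − 8464)] = √[2170 × 606] = 1146.7432
r = 280 / 1146.7432 ≈ 0.244

0.244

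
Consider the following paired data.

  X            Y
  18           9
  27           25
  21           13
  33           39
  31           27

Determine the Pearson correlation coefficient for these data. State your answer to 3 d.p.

0.967

n = 5, ΣX = 130, ΣY = 113, ΣX² = 3544, ΣY² = 3125, ΣXY = 3234
nΣXY − ΣXΣY = 16170 − 14690 = 1480
nΣX² − (ΣX)² = 17720 − 16900 = 820; nΣY² − (ΣY)² = 15625 − 12769 = 2856
r = 1480 / √(820 × 2856) = 1480 / 1530.3333 ≈ 0.967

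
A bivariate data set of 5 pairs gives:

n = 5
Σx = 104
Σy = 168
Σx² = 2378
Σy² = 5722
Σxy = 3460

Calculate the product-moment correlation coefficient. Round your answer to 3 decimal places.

-0.267

r = (nΣxy − ΣxΣy) / √[(nΣx² − (Σx)²)(nΣy² − (Σy)²)]
Numerator: 5×3460 − 104×168 = -172
Denominator: √[(11890 − 10816)(28610 − 28224)] = √[1074 × 386] = 643.8664
r = -172 / 643.8664 ≈ -0.267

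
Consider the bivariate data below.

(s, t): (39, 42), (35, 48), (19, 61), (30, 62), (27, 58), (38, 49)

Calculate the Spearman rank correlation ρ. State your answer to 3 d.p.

-0.771

Rank s: 6, 4, 1, 3, 2, 5
Rank t: 1, 2, 5, 6, 4, 3
d = rank(s) − rank(t): 5, 2, -4, -3, -2, 2; Σd² = 62
ρ = 1 − 6Σd² / [n(n²−1)] = 1 − 6×62 / (6×35) = 1 − 372/210 ≈ -0.771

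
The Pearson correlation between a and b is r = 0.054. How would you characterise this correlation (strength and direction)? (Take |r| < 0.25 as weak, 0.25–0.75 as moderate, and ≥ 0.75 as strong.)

weak positive

r = 0.054 > 0 so the relationship is positive.
|r| = 0.054, which falls in the weak range.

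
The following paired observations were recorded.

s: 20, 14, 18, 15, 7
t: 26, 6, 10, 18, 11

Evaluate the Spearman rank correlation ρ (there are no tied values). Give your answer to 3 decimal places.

0.500

Rank s: 5, 2, 4, 3, 1
Rank t: 5, 1, 2, 4, 3
d = rank(s) − rank(t): 0, 1, 2, -1, -2; Σd² = 10
ρ = 1 − 6Σd² / [n(n²−1)] = 1 − 6×10 / (5×24) = 1 − 60/120 ≈ 0.500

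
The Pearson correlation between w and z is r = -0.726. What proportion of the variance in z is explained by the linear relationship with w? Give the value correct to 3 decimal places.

r² = (-0.726)² = 0.527

0.527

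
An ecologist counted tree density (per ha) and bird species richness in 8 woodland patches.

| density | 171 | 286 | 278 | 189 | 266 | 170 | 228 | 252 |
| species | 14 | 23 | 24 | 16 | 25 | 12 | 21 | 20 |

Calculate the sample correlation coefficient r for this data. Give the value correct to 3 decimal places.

0.949

n = 8, Σx = 1840, Σy = 155, Σx² = 439186, Σy² = 3167, Σxy = 37186
nΣxy − ΣxΣy = 297488 − 285200 = 12288
nΣx² − (Σx)² = 3513488 − 3385600 = 127888; nΣy² − (Σy)² = 25336 − 24025 = 1311
r = 12288 / √(127888 × 1311) = 12288 / 12948.4041 ≈ 0.949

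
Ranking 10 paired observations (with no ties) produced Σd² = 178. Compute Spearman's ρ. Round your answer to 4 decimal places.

ρ = 1 − 6Σd² / [n(n²−1)] = 1 − 6×178 / (10×99)
  = 1 − 1068/990 = 1 − 1.07879 ≈ -0.0788

-0.0788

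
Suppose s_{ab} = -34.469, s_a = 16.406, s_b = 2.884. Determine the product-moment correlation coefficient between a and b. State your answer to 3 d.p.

r = Cov(a,b) / (s_a · s_b) = -34.469 / (16.406 × 2.884)
  = -34.469 / 47.3149 ≈ -0.729

-0.729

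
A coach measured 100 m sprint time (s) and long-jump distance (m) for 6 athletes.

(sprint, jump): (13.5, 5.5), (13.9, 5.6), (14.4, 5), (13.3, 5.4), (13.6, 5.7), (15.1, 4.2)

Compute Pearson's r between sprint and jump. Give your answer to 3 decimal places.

-0.901

n = 6, Σx = 83.8, Σy = 31.4, Σx² = 1172.68, Σy² = 165.9, Σxy = 436.85
nΣxy − ΣxΣy = 2621.1 − 2631.32 = -10.22
nΣx² − (Σx)² = 7036.08 − 7022.44 = 13.64; nΣy² − (Σy)² = 995.4 − 985.96 = 9.44
r = -10.22 / √(13.64 × 9.44) = -10.22 / 11.3473 ≈ -0.901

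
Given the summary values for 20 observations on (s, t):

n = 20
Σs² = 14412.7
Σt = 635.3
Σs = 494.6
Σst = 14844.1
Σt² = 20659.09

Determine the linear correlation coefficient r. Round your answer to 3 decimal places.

r = (nΣst − ΣsΣt) / √[(nΣs² − (Σs)²)(nΣt² − (Σt)²)]
Numerator: 20×14844.1 − 494.6×635.3 = -17337.38
Denominator: √[(288254 − 244629.16)(413181.8 − 403606.09)] = √[43624.84 × 9575.71] = 20438.6599
r = -17337.38 / 20438.6599 ≈ -0.848

-0.848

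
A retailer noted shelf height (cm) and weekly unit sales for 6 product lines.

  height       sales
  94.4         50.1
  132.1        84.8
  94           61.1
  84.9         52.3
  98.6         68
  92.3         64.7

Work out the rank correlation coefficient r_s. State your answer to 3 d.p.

0.600

Rank height: 4, 6, 3, 1, 5, 2
Rank sales: 1, 6, 3, 2, 5, 4
d = rank(height) − rank(sales): 3, 0, 0, -1, 0, -2; Σd² = 14
ρ = 1 − 6Σd² / [n(n²−1)] = 1 − 6×14 / (6×35) = 1 − 84/210 ≈ 0.600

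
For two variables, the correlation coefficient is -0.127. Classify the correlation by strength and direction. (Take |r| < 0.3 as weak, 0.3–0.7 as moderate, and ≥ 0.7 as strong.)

r = -0.127 < 0 so the relationship is negative.
|r| = 0.127, which falls in the weak range.

weak negative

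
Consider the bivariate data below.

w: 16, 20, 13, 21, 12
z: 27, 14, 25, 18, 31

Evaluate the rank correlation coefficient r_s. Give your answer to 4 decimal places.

Rank w: 3, 4, 2, 5, 1
Rank z: 4, 1, 3, 2, 5
d = rank(w) − rank(z): -1, 3, -1, 3, -4; Σd² = 36
ρ = 1 − 6Σd² / [n(n²−1)] = 1 − 6×36 / (5×24) = 1 − 216/120 ≈ -0.8000

-0.8000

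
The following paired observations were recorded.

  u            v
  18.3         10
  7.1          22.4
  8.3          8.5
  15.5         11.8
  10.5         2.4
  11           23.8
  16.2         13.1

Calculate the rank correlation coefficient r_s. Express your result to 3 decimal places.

Rank u: 7, 1, 2, 5, 3, 4, 6
Rank v: 3, 6, 2, 4, 1, 7, 5
d = rank(u) − rank(v): 4, -5, 0, 1, 2, -3, 1; Σd² = 56
ρ = 1 − 6Σd² / [n(n²−1)] = 1 − 6×56 / (7×48) = 1 − 336/336 ≈ 0.000

0.000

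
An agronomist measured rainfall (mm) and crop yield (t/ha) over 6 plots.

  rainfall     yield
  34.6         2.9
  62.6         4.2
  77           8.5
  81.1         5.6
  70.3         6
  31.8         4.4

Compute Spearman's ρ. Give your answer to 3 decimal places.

Rank rainfall: 2, 3, 5, 6, 4, 1
Rank yield: 1, 2, 6, 4, 5, 3
d = rank(rainfall) − rank(yield): 1, 1, -1, 2, -1, -2; Σd² = 12
ρ = 1 − 6Σd² / [n(n²−1)] = 1 − 6×12 / (6×35) = 1 − 72/210 ≈ 0.657

0.657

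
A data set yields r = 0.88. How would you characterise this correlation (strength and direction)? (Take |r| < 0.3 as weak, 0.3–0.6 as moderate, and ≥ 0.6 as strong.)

strong positive

r = 0.88 > 0 so the relationship is positive.
|r| = 0.88, which falls in the strong range.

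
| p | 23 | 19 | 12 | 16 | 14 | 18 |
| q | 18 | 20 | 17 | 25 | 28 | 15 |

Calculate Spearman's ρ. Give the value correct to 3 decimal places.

Rank p: 6, 5, 1, 3, 2, 4
Rank q: 3, 4, 2, 5, 6, 1
d = rank(p) − rank(q): 3, 1, -1, -2, -4, 3; Σd² = 40
ρ = 1 − 6Σd² / [n(n²−1)] = 1 − 6×40 / (6×35) = 1 − 240/210 ≈ -0.143

-0.143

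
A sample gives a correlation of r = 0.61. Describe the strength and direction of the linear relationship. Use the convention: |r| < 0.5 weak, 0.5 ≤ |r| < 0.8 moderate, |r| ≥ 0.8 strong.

r = 0.61 > 0 so the relationship is positive.
|r| = 0.61, which falls in the moderate range.

moderate positive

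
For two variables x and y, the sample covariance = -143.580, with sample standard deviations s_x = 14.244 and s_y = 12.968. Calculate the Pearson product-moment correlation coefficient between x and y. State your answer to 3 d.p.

-0.777

r = Cov(x,y) / (s_x · s_y) = -143.580 / (14.244 × 12.968)
  = -143.580 / 184.7162 ≈ -0.777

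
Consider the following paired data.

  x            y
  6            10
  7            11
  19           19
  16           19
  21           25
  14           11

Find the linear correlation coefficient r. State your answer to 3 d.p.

0.888

n = 6, Σx = 83, Σy = 95, Σx² = 1339, Σy² = 1689, Σxy = 1481
nΣxy − ΣxΣy = 8886 − 7885 = 1001
nΣx² − (Σx)² = 8034 − 6889 = 1145; nΣy² − (Σy)² = 10134 − 9025 = 1109
r = 1001 / √(1145 × 1109) = 1001 / 1126.8562 ≈ 0.888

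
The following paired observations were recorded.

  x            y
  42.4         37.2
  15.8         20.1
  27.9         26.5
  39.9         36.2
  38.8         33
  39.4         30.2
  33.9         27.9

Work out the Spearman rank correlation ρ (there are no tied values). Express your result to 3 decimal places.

0.964

Rank x: 7, 1, 2, 6, 4, 5, 3
Rank y: 7, 1, 2, 6, 5, 4, 3
d = rank(x) − rank(y): 0, 0, 0, 0, -1, 1, 0; Σd² = 2
ρ = 1 − 6Σd² / [n(n²−1)] = 1 − 6×2 / (7×48) = 1 − 12/336 ≈ 0.964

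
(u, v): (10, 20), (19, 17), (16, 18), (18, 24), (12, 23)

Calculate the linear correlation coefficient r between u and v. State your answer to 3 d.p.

-0.233

n = 5, Σu = 75, Σv = 102, Σu² = 1185, Σv² = 2118, Σuv = 1519
nΣuv − ΣuΣv = 7595 − 7650 = -55
nΣu² − (Σu)² = 5925 − 5625 = 300; nΣv² − (Σv)² = 10590 − 10404 = 186
r = -55 / √(300 × 186) = -55 / 236.2202 ≈ -0.233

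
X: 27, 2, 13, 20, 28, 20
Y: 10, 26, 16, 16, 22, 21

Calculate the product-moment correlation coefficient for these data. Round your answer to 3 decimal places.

-0.545

n = 6, ΣX = 110, ΣY = 111, ΣX² = 2486, ΣY² = 2213, ΣXY = 1886
nΣXY − ΣXΣY = 11316 − 12210 = -894
nΣX² − (ΣX)² = 14916 − 12100 = 2816; nΣY² − (ΣY)² = 13278 − 12321 = 957
r = -894 / √(2816 × 957) = -894 / 1641.6187 ≈ -0.545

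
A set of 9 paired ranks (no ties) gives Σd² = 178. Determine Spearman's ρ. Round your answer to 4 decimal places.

-0.4833

ρ = 1 − 6Σd² / [n(n²−1)] = 1 − 6×178 / (9×80)
  = 1 − 1068/720 = 1 − 1.48333 ≈ -0.4833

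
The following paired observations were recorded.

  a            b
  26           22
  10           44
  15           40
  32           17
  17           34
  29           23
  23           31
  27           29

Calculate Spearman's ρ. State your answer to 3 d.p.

Rank a: 5, 1, 2, 8, 3, 7, 4, 6
Rank b: 2, 8, 7, 1, 6, 3, 5, 4
d = rank(a) − rank(b): 3, -7, -5, 7, -3, 4, -1, 2; Σd² = 162
ρ = 1 − 6Σd² / [n(n²−1)] = 1 − 6×162 / (8×63) = 1 − 972/504 ≈ -0.929

-0.929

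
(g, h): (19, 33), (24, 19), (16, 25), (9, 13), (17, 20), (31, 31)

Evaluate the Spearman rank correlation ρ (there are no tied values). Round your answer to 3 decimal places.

0.486

Rank g: 4, 5, 2, 1, 3, 6
Rank h: 6, 2, 4, 1, 3, 5
d = rank(g) − rank(h): -2, 3, -2, 0, 0, 1; Σd² = 18
ρ = 1 − 6Σd² / [n(n²−1)] = 1 − 6×18 / (6×35) = 1 − 108/210 ≈ 0.486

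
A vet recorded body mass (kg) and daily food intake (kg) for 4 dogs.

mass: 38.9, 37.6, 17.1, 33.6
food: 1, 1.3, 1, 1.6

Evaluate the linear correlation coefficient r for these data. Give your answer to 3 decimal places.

n = 4, Σx = 127.2, Σy = 4.9, Σx² = 4348.34, Σy² = 6.25, Σxy = 158.64
nΣxy − ΣxΣy = 634.56 − 623.28 = 11.28
nΣx² − (Σx)² = 17393.36 − 16179.84 = 1213.52; nΣy² − (Σy)² = 25 − 24.01 = 0.99
r = 11.28 / √(1213.52 × 0.99) = 11.28 / 34.6610 ≈ 0.325

0.325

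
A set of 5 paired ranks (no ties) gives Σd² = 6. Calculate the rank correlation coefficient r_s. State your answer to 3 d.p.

0.700

ρ = 1 − 6Σd² / [n(n²−1)] = 1 − 6×6 / (5×24)
  = 1 − 36/120 = 1 − 0.3000 ≈ 0.700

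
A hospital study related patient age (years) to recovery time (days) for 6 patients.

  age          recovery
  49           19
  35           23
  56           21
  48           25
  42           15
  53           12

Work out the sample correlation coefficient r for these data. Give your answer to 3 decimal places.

-0.246

n = 6, Σx = 283, Σy = 115, Σx² = 13639, Σy² = 2325, Σxy = 5378
nΣxy − ΣxΣy = 32268 − 32545 = -277
nΣx² − (Σx)² = 81834 − 80089 = 1745; nΣy² − (Σy)² = 13950 − 13225 = 725
r = -277 / √(1745 × 725) = -277 / 1124.7778 ≈ -0.246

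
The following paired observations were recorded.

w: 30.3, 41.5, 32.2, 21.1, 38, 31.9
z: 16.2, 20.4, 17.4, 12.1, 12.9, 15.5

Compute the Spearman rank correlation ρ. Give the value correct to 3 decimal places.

0.600

Rank w: 2, 6, 4, 1, 5, 3
Rank z: 4, 6, 5, 1, 2, 3
d = rank(w) − rank(z): -2, 0, -1, 0, 3, 0; Σd² = 14
ρ = 1 − 6Σd² / [n(n²−1)] = 1 − 6×14 / (6×35) = 1 − 84/210 ≈ 0.600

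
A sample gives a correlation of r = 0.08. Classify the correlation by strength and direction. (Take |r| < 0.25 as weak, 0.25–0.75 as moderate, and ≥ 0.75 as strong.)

r = 0.08 > 0 so the relationship is positive.
|r| = 0.08, which falls in the weak range.

weak positive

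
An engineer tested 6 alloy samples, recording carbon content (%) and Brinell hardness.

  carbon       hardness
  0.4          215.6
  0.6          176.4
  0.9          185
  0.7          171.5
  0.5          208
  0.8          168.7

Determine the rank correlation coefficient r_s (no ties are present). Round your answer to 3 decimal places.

Rank carbon: 1, 3, 6, 4, 2, 5
Rank hardness: 6, 3, 4, 2, 5, 1
d = rank(carbon) − rank(hardness): -5, 0, 2, 2, -3, 4; Σd² = 58
ρ = 1 − 6Σd² / [n(n²−1)] = 1 − 6×58 / (6×35) = 1 − 348/210 ≈ -0.657

-0.657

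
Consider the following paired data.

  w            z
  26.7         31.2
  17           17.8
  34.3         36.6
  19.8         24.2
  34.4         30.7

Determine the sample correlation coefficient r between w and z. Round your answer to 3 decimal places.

0.908

n = 5, Σw = 132.2, Σz = 140.5, Σw² = 3753.78, Σz² = 4157.97, Σwz = 3926.26
nΣwz − ΣwΣz = 19631.3 − 18574.1 = 1057.2
nΣw² − (Σw)² = 18768.9 − 17476.84 = 1292.06; nΣz² − (Σz)² = 20789.85 − 19740.25 = 1049.6
r = 1057.2 / √(1292.06 × 1049.6) = 1057.2 / 1164.5369 ≈ 0.908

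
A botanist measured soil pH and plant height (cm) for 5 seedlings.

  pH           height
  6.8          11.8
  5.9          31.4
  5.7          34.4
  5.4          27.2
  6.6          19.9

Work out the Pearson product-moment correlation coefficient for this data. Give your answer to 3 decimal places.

n = 5, Σx = 30.4, Σy = 124.7, Σx² = 186.26, Σy² = 3444.41, Σxy = 739.8
nΣxy − ΣxΣy = 3699 − 3790.88 = -91.88
nΣx² − (Σx)² = 931.3 − 924.16 = 7.14; nΣy² − (Σy)² = 17222.05 − 15550.09 = 1671.96
r = -91.88 / √(7.14 × 1671.96) = -91.88 / 109.2602 ≈ -0.841

-0.841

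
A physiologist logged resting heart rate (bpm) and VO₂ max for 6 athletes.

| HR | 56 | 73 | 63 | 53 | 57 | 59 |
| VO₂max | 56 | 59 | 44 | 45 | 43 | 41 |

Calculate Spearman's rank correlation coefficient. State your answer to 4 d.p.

Rank HR: 2, 6, 5, 1, 3, 4
Rank VO₂max: 5, 6, 3, 4, 2, 1
d = rank(HR) − rank(VO₂max): -3, 0, 2, -3, 1, 3; Σd² = 32
ρ = 1 − 6Σd² / [n(n²−1)] = 1 − 6×32 / (6×35) = 1 − 192/210 ≈ 0.0857

0.0857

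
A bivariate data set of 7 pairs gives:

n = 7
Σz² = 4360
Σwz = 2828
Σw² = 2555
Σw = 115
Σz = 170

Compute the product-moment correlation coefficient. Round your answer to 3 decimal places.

r = (nΣwz − ΣwΣz) / √[(nΣw² − (Σw)²)(nΣz² − (Σz)²)]
Numerator: 7×2828 − 115×170 = 246
Denominator: √[(17885 − 13225)(30520 − 28900)] = √[4660 × 1620] = 2747.5808
r = 246 / 2747.5808 ≈ 0.090

0.090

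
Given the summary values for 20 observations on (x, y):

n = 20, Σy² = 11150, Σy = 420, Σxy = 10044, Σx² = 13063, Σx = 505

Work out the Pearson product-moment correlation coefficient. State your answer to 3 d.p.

r = (nΣxy − ΣxΣy) / √[(nΣx² − (Σx)²)(nΣy² − (Σy)²)]
Numerator: 20×10044 − 505×420 = -11220
Denominator: √[(261260 − 255025)(223000 − 176400)] = √[6235 × 46600] = 17045.5566
r = -11220 / 17045.5566 ≈ -0.658

-0.658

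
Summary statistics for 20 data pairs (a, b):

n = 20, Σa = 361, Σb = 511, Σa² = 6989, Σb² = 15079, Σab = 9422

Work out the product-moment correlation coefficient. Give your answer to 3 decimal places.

0.203

r = (nΣab − ΣaΣb) / √[(nΣa² − (Σa)²)(nΣb² − (Σb)²)]
Numerator: 20×9422 − 361×511 = 3969
Denominator: √[(139780 − 130321)(301580 − 261121)] = √[9459 × 40459] = 19562.7626
r = 3969 / 19562.7626 ≈ 0.203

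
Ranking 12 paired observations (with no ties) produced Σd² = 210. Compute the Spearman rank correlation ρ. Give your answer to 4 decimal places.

0.2657

ρ = 1 − 6Σd² / [n(n²−1)] = 1 − 6×210 / (12×143)
  = 1 − 1260/1716 = 1 − 0.73427 ≈ 0.2657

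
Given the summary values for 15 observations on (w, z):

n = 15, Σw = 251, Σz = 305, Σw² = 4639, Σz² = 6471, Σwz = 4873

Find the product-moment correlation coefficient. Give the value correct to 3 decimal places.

r = (nΣwz − ΣwΣz) / √[(nΣw² − (Σw)²)(nΣz² − (Σz)²)]
Numerator: 15×4873 − 251×305 = -3460
Denominator: √[(69585 − 63001)(97065 − 93025)] = √[6584 × 4040] = 5157.4567
r = -3460 / 5157.4567 ≈ -0.671

-0.671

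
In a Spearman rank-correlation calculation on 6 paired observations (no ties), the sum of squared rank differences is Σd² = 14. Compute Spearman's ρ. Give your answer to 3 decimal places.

0.600

ρ = 1 − 6Σd² / [n(n²−1)] = 1 − 6×14 / (6×35)
  = 1 − 84/210 = 1 − 0.4000 ≈ 0.600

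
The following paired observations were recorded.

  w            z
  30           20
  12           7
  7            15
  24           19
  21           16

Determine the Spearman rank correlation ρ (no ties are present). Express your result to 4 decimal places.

0.9000

Rank w: 5, 2, 1, 4, 3
Rank z: 5, 1, 2, 4, 3
d = rank(w) − rank(z): 0, 1, -1, 0, 0; Σd² = 2
ρ = 1 − 6Σd² / [n(n²−1)] = 1 − 6×2 / (5×24) = 1 − 12/120 ≈ 0.9000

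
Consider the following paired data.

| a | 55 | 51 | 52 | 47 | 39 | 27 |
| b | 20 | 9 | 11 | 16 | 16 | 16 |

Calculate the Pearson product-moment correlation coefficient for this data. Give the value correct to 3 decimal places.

n = 6, Σa = 271, Σb = 88, Σa² = 12789, Σb² = 1370, Σab = 3939
nΣab − ΣaΣb = 23634 − 23848 = -214
nΣa² − (Σa)² = 76734 − 73441 = 3293; nΣb² − (Σb)² = 8220 − 7744 = 476
r = -214 / √(3293 × 476) = -214 / 1251.9856 ≈ -0.171

-0.171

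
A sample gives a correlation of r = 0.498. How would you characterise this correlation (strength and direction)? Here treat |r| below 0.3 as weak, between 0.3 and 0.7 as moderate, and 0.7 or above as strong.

moderate positive

r = 0.498 > 0 so the relationship is positive.
|r| = 0.498, which falls in the moderate range.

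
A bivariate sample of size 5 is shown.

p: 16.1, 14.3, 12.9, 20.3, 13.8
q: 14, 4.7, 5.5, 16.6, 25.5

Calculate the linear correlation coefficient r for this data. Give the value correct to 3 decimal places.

0.259

n = 5, Σp = 77.4, Σq = 66.3, Σp² = 1232.64, Σq² = 1174.15, Σpq = 1052.44
nΣpq − ΣpΣq = 5262.2 − 5131.62 = 130.58
nΣp² − (Σp)² = 6163.2 − 5990.76 = 172.44; nΣq² − (Σq)² = 5870.75 − 4395.69 = 1475.06
r = 130.58 / √(172.44 × 1475.06) = 130.58 / 504.3405 ≈ 0.259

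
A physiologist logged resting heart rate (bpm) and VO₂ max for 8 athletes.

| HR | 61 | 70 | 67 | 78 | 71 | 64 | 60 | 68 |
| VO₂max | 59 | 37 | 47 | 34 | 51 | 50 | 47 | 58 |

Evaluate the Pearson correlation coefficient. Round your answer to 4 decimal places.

n = 8, Σx = 539, Σy = 383, Σx² = 36555, Σy² = 18889, Σxy = 25575
nΣxy − ΣxΣy = 204600 − 206437 = -1837
nΣx² − (Σx)² = 292440 − 290521 = 1919; nΣy² − (Σy)² = 151112 − 146689 = 4423
r = -1837 / √(1919 × 4423) = -1837 / 2913.3721 ≈ -0.6305

-0.6305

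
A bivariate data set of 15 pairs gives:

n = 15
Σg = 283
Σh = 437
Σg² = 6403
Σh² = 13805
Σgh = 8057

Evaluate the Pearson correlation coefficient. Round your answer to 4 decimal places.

r = (nΣgh − ΣgΣh) / √[(nΣg² − (Σg)²)(nΣh² − (Σh)²)]
Numerator: 15×8057 − 283×437 = -2816
Denominator: √[(96045 − 80089)(207075 − 190969)] = √[15956 × 16106] = 16030.8246
r = -2816 / 16030.8246 ≈ -0.1757

-0.1757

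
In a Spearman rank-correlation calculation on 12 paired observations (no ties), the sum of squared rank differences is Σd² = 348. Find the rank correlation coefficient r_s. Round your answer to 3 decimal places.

ρ = 1 − 6Σd² / [n(n²−1)] = 1 − 6×348 / (12×143)
  = 1 − 2088/1716 = 1 − 1.2168 ≈ -0.217

-0.217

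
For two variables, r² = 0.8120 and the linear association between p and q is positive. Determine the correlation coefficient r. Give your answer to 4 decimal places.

|r| = √0.8120 = 0.9011
The association is positive, so r = 0.9011.

0.9011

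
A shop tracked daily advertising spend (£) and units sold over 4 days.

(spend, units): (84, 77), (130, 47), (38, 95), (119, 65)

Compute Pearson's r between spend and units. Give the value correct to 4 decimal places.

-0.9630

n = 4, Σx = 371, Σy = 284, Σx² = 39561, Σy² = 21388, Σxy = 23923
nΣxy − ΣxΣy = 95692 − 105364 = -9672
nΣx² − (Σx)² = 158244 − 137641 = 20603; nΣy² − (Σy)² = 85552 − 80656 = 4896
r = -9672 / √(20603 × 4896) = -9672 / 10043.5197 ≈ -0.9630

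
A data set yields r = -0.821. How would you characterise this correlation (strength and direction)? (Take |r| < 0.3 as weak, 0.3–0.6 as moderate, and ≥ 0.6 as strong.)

r = -0.821 < 0 so the relationship is negative.
|r| = 0.821, which falls in the strong range.

strong negative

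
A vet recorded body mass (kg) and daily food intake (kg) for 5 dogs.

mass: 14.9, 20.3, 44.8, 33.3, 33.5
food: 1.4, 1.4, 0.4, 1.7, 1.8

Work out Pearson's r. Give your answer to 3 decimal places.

n = 5, Σx = 146.8, Σy = 6.7, Σx² = 4872.28, Σy² = 10.21, Σxy = 184.11
nΣxy − ΣxΣy = 920.55 − 983.56 = -63.01
nΣx² − (Σx)² = 24361.4 − 21550.24 = 2811.16; nΣy² − (Σy)² = 51.05 − 44.89 = 6.16
r = -63.01 / √(2811.16 × 6.16) = -63.01 / 131.5931 ≈ -0.479

-0.479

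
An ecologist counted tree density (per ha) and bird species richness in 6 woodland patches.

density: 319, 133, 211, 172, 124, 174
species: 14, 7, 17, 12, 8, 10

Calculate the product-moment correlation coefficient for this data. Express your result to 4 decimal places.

0.6998

n = 6, Σx = 1133, Σy = 68, Σx² = 239207, Σy² = 842, Σxy = 13780
nΣxy − ΣxΣy = 82680 − 77044 = 5636
nΣx² − (Σx)² = 1435242 − 1283689 = 151553; nΣy² − (Σy)² = 5052 − 4624 = 428
r = 5636 / √(151553 × 428) = 5636 / 8053.8614 ≈ 0.6998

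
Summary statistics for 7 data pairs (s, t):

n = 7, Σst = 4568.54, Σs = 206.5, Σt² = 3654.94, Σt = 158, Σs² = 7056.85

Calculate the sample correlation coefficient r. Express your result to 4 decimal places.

-0.3161

r = (nΣst − ΣsΣt) / √[(nΣs² − (Σs)²)(nΣt² − (Σt)²)]
Numerator: 7×4568.54 − 206.5×158 = -647.22
Denominator: √[(49397.95 − 42642.25)(25584.58 − 24964)] = √[6755.7 × 620.58] = 2047.5479
r = -647.22 / 2047.5479 ≈ -0.3161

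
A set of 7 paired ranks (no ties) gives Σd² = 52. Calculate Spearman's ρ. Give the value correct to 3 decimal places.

ρ = 1 − 6Σd² / [n(n²−1)] = 1 − 6×52 / (7×48)
  = 1 − 312/336 = 1 − 0.9286 ≈ 0.071

0.071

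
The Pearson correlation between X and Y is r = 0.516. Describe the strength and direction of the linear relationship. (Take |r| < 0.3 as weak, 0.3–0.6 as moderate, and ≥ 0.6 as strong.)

r = 0.516 > 0 so the relationship is positive.
|r| = 0.516, which falls in the moderate range.

moderate positive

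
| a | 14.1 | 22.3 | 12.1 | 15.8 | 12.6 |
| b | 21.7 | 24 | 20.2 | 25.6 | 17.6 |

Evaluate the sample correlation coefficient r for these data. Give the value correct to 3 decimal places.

n = 5, Σa = 76.9, Σb = 109.1, Σa² = 1250.91, Σb² = 2420.05, Σab = 1711.83
nΣab − ΣaΣb = 8559.15 − 8389.79 = 169.36
nΣa² − (Σa)² = 6254.55 − 5913.61 = 340.94; nΣb² − (Σb)² = 12100.25 − 11902.81 = 197.44
r = 169.36 / √(340.94 × 197.44) = 169.36 / 259.4517 ≈ 0.653

0.653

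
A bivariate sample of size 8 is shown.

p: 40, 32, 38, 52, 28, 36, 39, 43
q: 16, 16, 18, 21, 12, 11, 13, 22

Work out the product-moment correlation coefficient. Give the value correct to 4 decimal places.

n = 8, Σp = 308, Σq = 129, Σp² = 12222, Σq² = 2195, Σpq = 5113
nΣpq − ΣpΣq = 40904 − 39732 = 1172
nΣp² − (Σp)² = 97776 − 94864 = 2912; nΣq² − (Σq)² = 17560 − 16641 = 919
r = 1172 / √(2912 × 919) = 1172 / 1635.8875 ≈ 0.7164

0.7164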